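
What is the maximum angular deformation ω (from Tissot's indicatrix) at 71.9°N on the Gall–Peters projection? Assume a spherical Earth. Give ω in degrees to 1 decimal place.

85.1°

The Gall–Peters projection is cylindrical equal-area with φ₀ = 45°. For cylindrical equal-area with standard parallel φ₀, h = cos φ / cos φ₀ and k = cos φ₀ / cos φ, so h·k = 1.
At 71.9°: h = 0.4394, k = 2.276; principal scales a = 2.276, b = 0.4394.
sin(ω/2) = (a − b)/(a + b) = 1.837/2.715 = 0.6764, so ω = 2 arcsin(0.6764) ≈ 85.1°.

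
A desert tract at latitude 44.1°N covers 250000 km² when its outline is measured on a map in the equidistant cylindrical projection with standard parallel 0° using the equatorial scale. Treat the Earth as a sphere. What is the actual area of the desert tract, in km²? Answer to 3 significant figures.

Plate carrée maps x = Rλ, y = Rφ. The meridian scale is h = 1 and the parallel scale is k = 1/cos φ = sec φ.
Areal scale = h·k = 1 × sec φ; at 44.1°, h = 1.000, k = 1.393, so h·k = 1.393.
True area = apparent / (areal scale) = 250000 / 1.393 ≈ 180000 km².

180000 km²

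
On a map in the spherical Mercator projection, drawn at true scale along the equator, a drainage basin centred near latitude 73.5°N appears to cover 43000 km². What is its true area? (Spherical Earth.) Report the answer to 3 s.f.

The Mercator projection is conformal; its linear scale factor is the same in every direction and equals sec φ = 1/cos φ.
Areal scale = k² = sec²φ = 1/cos²(73.5°) = 1/0.2840² = 12.40.
True area = apparent / (areal scale) = 43000 / 12.40 ≈ 3470 km².

3470 km²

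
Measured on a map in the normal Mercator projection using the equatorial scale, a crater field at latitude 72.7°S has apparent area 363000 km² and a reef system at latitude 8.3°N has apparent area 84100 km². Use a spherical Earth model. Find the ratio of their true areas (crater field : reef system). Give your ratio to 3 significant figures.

Mercator's areal exaggeration is sec²φ; hence true area = (apparent area) · cos²φ.
True area of crater field: 363000 × cos²(72.7°) = 363000 × 0.08843 = 32100 km².
True area of reef system: 84100 × cos²(8.3°) = 84100 × 0.9792 = 82350 km².
Ratio = 32100 / 82350 ≈ 0.390.

0.390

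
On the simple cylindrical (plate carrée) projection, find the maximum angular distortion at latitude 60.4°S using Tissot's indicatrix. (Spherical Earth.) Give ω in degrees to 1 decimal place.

In the plate carrée (x = Rλ, y = Rφ), meridians are true-scale (h = 1) and parallels are stretched by k = sec φ.
At 60.4°: h = 1.000, k = 2.025; principal scales a = 2.025, b = 1.000.
sin(ω/2) = (a − b)/(a + b) = 1.025/3.025 = 0.3387, so ω = 2 arcsin(0.3387) ≈ 39.6°.

39.6°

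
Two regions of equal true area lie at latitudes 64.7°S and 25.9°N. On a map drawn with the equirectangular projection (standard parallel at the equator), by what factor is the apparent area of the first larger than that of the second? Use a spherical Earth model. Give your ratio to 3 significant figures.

For the equirectangular projection with φ₀ = 0 (plate carrée), h = 1 along meridians and k = sec φ along parallels.
Areal scale at 64.7°: h·k = 1.000 × 2.340 = 2.340.
Areal scale at 25.9°: h·k = 1.000 × 1.112 = 1.112.
Ratio = 2.340/1.112 ≈ 2.10.

2.10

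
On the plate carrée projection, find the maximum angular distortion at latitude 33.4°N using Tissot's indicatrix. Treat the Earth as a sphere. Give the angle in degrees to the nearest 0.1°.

Plate carrée maps x = Rλ, y = Rφ. The meridian scale is h = 1 and the parallel scale is k = 1/cos φ = sec φ.
At 33.4°: h = 1.000, k = 1.198; principal scales a = 1.198, b = 1.000.
sin(ω/2) = (a − b)/(a + b) = 0.1978/2.198 = 0.09001, so ω = 2 arcsin(0.09001) ≈ 10.3°.

10.3°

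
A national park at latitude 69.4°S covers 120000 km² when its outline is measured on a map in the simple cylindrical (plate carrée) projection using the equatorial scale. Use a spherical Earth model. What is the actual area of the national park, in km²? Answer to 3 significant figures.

42200 km²

For the equirectangular projection with φ₀ = 0 (plate carrée), h = 1 along meridians and k = sec φ along parallels.
Areal scale = h·k = 1 × sec φ; at 69.4°, h = 1.000, k = 2.842, so h·k = 2.842.
True area = apparent / (areal scale) = 120000 / 2.842 ≈ 42200 km².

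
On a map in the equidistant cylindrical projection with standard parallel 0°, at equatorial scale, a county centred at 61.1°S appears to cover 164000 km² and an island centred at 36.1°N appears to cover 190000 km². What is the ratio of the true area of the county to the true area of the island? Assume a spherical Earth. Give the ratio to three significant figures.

0.516

On the plate carrée, areal scale = h·k = 1 × sec φ, so true area = apparent × cos φ.
True area of county: 164000 × cos(61.1°) = 164000 × 0.4833 = 79260 km².
True area of island: 190000 × cos(36.1°) = 190000 × 0.8080 = 153500 km².
Ratio = 79260 / 153500 ≈ 0.516.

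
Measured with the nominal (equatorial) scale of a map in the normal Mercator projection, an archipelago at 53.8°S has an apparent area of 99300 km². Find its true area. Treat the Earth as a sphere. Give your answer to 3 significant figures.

34600 km²

For Mercator, h = k = sec φ (a conformal cylindrical projection has a single point scale, 1/cos φ).
Areal scale = k² = sec²φ = 1/cos²(53.8°) = 1/0.5906² = 2.867.
True area = apparent / (areal scale) = 99300 / 2.867 ≈ 34600 km².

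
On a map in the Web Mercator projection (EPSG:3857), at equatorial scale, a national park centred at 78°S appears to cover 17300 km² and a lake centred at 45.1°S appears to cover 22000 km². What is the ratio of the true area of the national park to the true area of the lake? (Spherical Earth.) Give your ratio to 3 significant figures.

0.0682

On Mercator the areal scale is sec²φ, so true area = apparent × cos²φ.
True area of national park: 17300 × cos²(78°) = 17300 × 0.04323 = 747.8 km².
True area of lake: 22000 × cos²(45.1°) = 22000 × 0.4983 = 10960 km².
Ratio = 747.8 / 10960 ≈ 0.0682.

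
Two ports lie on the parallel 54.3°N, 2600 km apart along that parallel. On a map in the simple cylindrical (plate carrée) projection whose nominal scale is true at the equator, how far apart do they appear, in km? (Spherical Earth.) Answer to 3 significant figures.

4460 km

For the equirectangular projection with φ₀ = 0 (plate carrée), h = 1 along meridians and k = sec φ along parallels.
Along the parallel, k = sec 54.3° = 1/0.5835 = 1.714.
Map distance = 2600 × 1.714 ≈ 4460 km.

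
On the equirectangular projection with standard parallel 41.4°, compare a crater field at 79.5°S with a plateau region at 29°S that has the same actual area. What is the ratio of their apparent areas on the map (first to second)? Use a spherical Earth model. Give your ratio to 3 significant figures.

4.80

The equidistant cylindrical projection with φ₀ = 41.4° has h = 1 (meridians true) and k = cos φ₀ / cos φ along parallels.
Areal scale at 79.5°: h·k = 1.000 × 4.116 = 4.116.
Areal scale at 29°: h·k = 1.000 × 0.8576 = 0.8576.
Ratio = 4.116/0.8576 ≈ 4.80.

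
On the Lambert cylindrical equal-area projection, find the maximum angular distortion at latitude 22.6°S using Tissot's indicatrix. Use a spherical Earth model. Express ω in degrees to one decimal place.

9.1°

The Lambert cylindrical equal-area projection is the cylindrical equal-area projection with its standard parallel at the equator (φ₀ = 0). For cylindrical equal-area with standard parallel φ₀, h = cos φ / cos φ₀ and k = cos φ₀ / cos φ, so h·k = 1.
At 22.6°: h = 0.9232, k = 1.083; principal scales a = 1.083, b = 0.9232.
sin(ω/2) = (a − b)/(a + b) = 0.1600/2.006 = 0.07973, so ω = 2 arcsin(0.07973) ≈ 9.1°.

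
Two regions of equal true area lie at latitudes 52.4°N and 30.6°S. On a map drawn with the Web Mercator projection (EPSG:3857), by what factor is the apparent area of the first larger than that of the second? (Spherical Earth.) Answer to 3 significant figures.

Mercator areal scale is sec²φ.
At 52.4°: sec²(52.4°) = 1/0.6101² = 2.686.
At 30.6°: sec²(30.6°) = 1/0.8607² = 1.350.
Ratio = 2.686/1.350 = cos²(30.6°)/cos²(52.4°) ≈ 1.99.

1.99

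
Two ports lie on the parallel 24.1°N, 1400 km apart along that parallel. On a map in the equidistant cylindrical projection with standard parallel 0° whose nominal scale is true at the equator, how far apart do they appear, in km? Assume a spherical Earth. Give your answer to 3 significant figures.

Plate carrée maps x = Rλ, y = Rφ. The meridian scale is h = 1 and the parallel scale is k = 1/cos φ = sec φ.
Along the parallel, k = sec 24.1° = 1/0.9128 = 1.095.
Map distance = 1400 × 1.095 ≈ 1530 km.

1530 km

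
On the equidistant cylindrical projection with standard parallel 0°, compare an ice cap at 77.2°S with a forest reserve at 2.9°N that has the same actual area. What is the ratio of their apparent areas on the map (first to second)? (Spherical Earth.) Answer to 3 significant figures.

In the plate carrée (x = Rλ, y = Rφ), meridians are true-scale (h = 1) and parallels are stretched by k = sec φ.
Areal scale at 77.2°: h·k = 1.000 × 4.514 = 4.514.
Areal scale at 2.9°: h·k = 1.000 × 1.001 = 1.001.
Ratio = 4.514/1.001 ≈ 4.51.

4.51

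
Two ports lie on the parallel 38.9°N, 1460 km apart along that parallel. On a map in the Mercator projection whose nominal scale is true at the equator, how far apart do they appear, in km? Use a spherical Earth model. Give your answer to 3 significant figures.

Mercator is conformal, so the point scale is isotropic: h = k = sec φ = 1/cos φ.
Along the parallel, k = sec 38.9° = 1/0.7782 = 1.285.
Map distance = 1460 × 1.285 ≈ 1880 km.

1880 km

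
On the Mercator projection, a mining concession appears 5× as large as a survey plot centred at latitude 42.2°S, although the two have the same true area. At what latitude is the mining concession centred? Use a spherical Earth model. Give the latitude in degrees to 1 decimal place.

On Mercator, (apparent₁)/(apparent₂) = sec²φ₁ / sec²φ₂ when true areas are equal.
cos²φ₂ / cos²φ₁ = 5  ⇒  cos φ₁ = cos 42.2° / √5 = 0.7408/2.236 = 0.3313.
φ₁ = arccos(0.3313) ≈ 70.7°.

70.7°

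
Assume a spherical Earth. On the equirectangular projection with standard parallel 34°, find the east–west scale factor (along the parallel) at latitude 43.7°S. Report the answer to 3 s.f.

The equidistant cylindrical projection with φ₀ = 34° has h = 1 (meridians true) and k = cos φ₀ / cos φ along parallels.
k = cos 34° / cos 43.7° = 0.8290/0.7230 = 1.147.

1.15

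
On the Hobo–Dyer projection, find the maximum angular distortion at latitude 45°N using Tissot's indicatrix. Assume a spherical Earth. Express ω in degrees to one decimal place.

The Hobo–Dyer projection is cylindrical equal-area with φ₀ = 37.5°. For cylindrical equal-area with standard parallel φ₀, h = cos φ / cos φ₀ and k = cos φ₀ / cos φ, so h·k = 1.
At 45°: h = 0.8913, k = 1.122; principal scales a = 1.122, b = 0.8913.
sin(ω/2) = (a − b)/(a + b) = 0.2307/2.013 = 0.1146, so ω = 2 arcsin(0.1146) ≈ 13.2°.

13.2°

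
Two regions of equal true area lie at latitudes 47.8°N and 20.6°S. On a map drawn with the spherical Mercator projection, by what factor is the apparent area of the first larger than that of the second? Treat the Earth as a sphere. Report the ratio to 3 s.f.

Mercator areal scale is sec²φ.
At 47.8°: sec²(47.8°) = 1/0.6717² = 2.216.
At 20.6°: sec²(20.6°) = 1/0.9361² = 1.141.
Ratio = 2.216/1.141 = cos²(20.6°)/cos²(47.8°) ≈ 1.94.

1.94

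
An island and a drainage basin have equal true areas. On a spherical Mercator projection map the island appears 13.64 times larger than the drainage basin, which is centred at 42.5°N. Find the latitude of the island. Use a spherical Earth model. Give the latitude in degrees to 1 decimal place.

78.5°

On Mercator, (apparent₁)/(apparent₂) = sec²φ₁ / sec²φ₂ when true areas are equal.
cos²φ₂ / cos²φ₁ = 13.64  ⇒  cos φ₁ = cos 42.5° / √13.64 = 0.7373/3.693 = 0.1996.
φ₁ = arccos(0.1996) ≈ 78.5°.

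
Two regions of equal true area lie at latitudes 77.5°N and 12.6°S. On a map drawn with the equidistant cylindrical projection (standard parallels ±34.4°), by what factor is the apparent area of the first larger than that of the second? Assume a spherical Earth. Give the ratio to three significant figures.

4.51

In the equirectangular projection with standard parallel φ₀ = 34.4° (x = Rλ cos φ₀, y = Rφ), meridians are true-scale (h = 1) and the parallel scale is k = cos φ₀ / cos φ.
Areal scale at 77.5°: h·k = 1.000 × 3.812 = 3.812.
Areal scale at 12.6°: h·k = 1.000 × 0.8455 = 0.8455.
Ratio = 3.812/0.8455 ≈ 4.51.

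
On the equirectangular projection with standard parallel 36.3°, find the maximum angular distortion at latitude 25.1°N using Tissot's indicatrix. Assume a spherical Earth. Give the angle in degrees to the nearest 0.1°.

In the equirectangular projection with standard parallel φ₀ = 36.3° (x = Rλ cos φ₀, y = Rφ), meridians are true-scale (h = 1) and the parallel scale is k = cos φ₀ / cos φ.
At 25.1°: h = 1.000, k = 0.8900; principal scales a = 1.000, b = 0.8900.
sin(ω/2) = (a − b)/(a + b) = 0.1100/1.890 = 0.05822, so ω = 2 arcsin(0.05822) ≈ 6.7°.

6.7°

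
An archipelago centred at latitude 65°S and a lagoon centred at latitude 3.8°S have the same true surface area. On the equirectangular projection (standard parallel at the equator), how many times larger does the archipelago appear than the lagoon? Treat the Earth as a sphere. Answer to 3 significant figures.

Plate carrée maps x = Rλ, y = Rφ. The meridian scale is h = 1 and the parallel scale is k = 1/cos φ = sec φ.
Areal scale at 65°: h·k = 1.000 × 2.366 = 2.366.
Areal scale at 3.8°: h·k = 1.000 × 1.002 = 1.002.
Ratio = 2.366/1.002 ≈ 2.36.

2.36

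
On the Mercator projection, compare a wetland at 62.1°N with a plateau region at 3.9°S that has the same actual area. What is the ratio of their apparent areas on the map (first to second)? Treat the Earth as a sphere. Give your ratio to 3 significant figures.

Mercator areal scale is sec²φ.
At 62.1°: sec²(62.1°) = 1/0.4679² = 4.567.
At 3.9°: sec²(3.9°) = 1/0.9977² = 1.005.
Ratio = 4.567/1.005 = cos²(3.9°)/cos²(62.1°) ≈ 4.55.

4.55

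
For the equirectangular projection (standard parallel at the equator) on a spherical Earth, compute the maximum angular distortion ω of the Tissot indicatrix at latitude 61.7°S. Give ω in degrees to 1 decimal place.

Plate carrée maps x = Rλ, y = Rφ. The meridian scale is h = 1 and the parallel scale is k = 1/cos φ = sec φ.
At 61.7°: h = 1.000, k = 2.109; principal scales a = 2.109, b = 1.000.
sin(ω/2) = (a − b)/(a + b) = 1.109/3.109 = 0.3568, so ω = 2 arcsin(0.3568) ≈ 41.8°.

41.8°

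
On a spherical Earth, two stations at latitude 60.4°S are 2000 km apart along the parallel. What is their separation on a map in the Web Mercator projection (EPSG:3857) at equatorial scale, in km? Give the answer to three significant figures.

Mercator is conformal, so the point scale is isotropic: h = k = sec φ = 1/cos φ.
Along the parallel, k = sec 60.4° = 1/0.4939 = 2.025.
Map distance = 2000 × 2.025 ≈ 4050 km.

4050 km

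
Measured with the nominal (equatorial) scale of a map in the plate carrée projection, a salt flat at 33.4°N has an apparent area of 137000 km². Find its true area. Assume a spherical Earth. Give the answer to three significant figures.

114000 km²

For the equirectangular projection with φ₀ = 0 (plate carrée), h = 1 along meridians and k = sec φ along parallels.
Areal scale = h·k = 1 × sec φ; at 33.4°, h = 1.000, k = 1.198, so h·k = 1.198.
True area = apparent / (areal scale) = 137000 / 1.198 ≈ 114000 km².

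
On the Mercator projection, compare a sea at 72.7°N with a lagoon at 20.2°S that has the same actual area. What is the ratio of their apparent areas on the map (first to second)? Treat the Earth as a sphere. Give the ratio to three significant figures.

On Mercator, area is exaggerated by sec²φ = 1/cos²φ.
At 72.7°: sec²(72.7°) = 1/0.2974² = 11.31.
At 20.2°: sec²(20.2°) = 1/0.9385² = 1.135.
Ratio = 11.31/1.135 = cos²(20.2°)/cos²(72.7°) ≈ 9.96.

9.96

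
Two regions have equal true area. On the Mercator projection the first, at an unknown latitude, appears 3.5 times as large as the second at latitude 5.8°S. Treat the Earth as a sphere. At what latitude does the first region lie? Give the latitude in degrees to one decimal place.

For equal true areas on Mercator, apparent areas scale as sec²φ, so the ratio is cos²φ₂ / cos²φ₁.
cos²φ₂ / cos²φ₁ = 3.5  ⇒  cos φ₁ = cos 5.8° / √3.5 = 0.9949/1.871 = 0.5318.
φ₁ = arccos(0.5318) ≈ 57.9°.

57.9°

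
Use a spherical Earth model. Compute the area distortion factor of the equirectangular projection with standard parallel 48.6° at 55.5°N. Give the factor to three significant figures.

With standard parallel φ₀ = 48.6°, the equirectangular projection gives x = Rλ cos φ₀, y = Rφ, so h = 1 and k = cos 48.6° / cos φ.
Areal scale = h·k = 1 × cos φ₀ / cos φ; at 55.5°, h = 1.000, k = 1.168, so h·k = 1.168.

1.17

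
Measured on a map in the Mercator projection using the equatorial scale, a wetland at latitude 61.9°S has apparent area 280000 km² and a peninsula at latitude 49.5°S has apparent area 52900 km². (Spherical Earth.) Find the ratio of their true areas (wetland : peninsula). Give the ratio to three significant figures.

2.78

On Mercator the areal scale is sec²φ, so true area = apparent × cos²φ.
True area of wetland: 280000 × cos²(61.9°) = 280000 × 0.2219 = 62120 km².
True area of peninsula: 52900 × cos²(49.5°) = 52900 × 0.4218 = 22310 km².
Ratio = 62120 / 22310 ≈ 2.78.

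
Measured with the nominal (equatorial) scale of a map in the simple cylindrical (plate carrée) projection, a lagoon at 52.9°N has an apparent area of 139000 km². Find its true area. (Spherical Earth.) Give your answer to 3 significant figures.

83800 km²

In the plate carrée (x = Rλ, y = Rφ), meridians are true-scale (h = 1) and parallels are stretched by k = sec φ.
Areal scale = h·k = 1 × sec φ; at 52.9°, h = 1.000, k = 1.658, so h·k = 1.658.
True area = apparent / (areal scale) = 139000 / 1.658 ≈ 83800 km².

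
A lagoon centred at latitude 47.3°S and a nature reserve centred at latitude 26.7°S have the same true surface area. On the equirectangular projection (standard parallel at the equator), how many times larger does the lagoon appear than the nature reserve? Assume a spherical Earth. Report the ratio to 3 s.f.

In the plate carrée (x = Rλ, y = Rφ), meridians are true-scale (h = 1) and parallels are stretched by k = sec φ.
Areal scale at 47.3°: h·k = 1.000 × 1.475 = 1.475.
Areal scale at 26.7°: h·k = 1.000 × 1.119 = 1.119.
Ratio = 1.475/1.119 ≈ 1.32.

1.32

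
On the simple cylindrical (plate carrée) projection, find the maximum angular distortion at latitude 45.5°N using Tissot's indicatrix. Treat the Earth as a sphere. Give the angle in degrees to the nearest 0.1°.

20.3°

Plate carrée maps x = Rλ, y = Rφ. The meridian scale is h = 1 and the parallel scale is k = 1/cos φ = sec φ.
At 45.5°: h = 1.000, k = 1.427; principal scales a = 1.427, b = 1.000.
sin(ω/2) = (a − b)/(a + b) = 0.4267/2.427 = 0.1758, so ω = 2 arcsin(0.1758) ≈ 20.3°.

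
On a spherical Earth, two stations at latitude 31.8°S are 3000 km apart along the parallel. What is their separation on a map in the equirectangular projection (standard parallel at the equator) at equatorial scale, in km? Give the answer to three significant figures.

In the plate carrée (x = Rλ, y = Rφ), meridians are true-scale (h = 1) and parallels are stretched by k = sec φ.
Along the parallel, k = sec 31.8° = 1/0.8499 = 1.177.
Map distance = 3000 × 1.177 ≈ 3530 km.

3530 km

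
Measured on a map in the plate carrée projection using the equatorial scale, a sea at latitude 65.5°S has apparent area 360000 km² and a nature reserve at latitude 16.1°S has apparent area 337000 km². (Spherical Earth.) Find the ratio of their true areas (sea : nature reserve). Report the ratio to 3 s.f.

Plate carrée has h = 1 and k = sec φ, giving areal scale sec φ; true area = (apparent area) · cos φ.
True area of sea: 360000 × cos(65.5°) = 360000 × 0.4147 = 149300 km².
True area of nature reserve: 337000 × cos(16.1°) = 337000 × 0.9608 = 323800 km².
Ratio = 149300 / 323800 ≈ 0.461.

0.461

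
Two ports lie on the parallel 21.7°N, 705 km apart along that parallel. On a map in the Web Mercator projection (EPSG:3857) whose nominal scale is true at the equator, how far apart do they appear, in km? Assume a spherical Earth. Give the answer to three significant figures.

Mercator is conformal, so the point scale is isotropic: h = k = sec φ = 1/cos φ.
Along the parallel, k = sec 21.7° = 1/0.9291 = 1.076.
Map distance = 705 × 1.076 ≈ 759 km.

759 km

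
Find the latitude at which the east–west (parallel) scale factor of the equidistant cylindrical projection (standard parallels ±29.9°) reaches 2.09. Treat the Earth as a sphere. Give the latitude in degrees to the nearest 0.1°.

65.5°

In the equirectangular projection with standard parallel φ₀ = 29.9° (x = Rλ cos φ₀, y = Rφ), meridians are true-scale (h = 1) and the parallel scale is k = cos φ₀ / cos φ.
k = cos φ₀ / cos φ = 2.09  ⇒  cos φ = cos 29.9° / 2.09 = 0.4148.
φ = arccos(0.4148) ≈ 65.5°.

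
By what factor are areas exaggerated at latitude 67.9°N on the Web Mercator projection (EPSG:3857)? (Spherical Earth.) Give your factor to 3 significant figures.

Mercator is conformal, so the point scale is isotropic: h = k = sec φ = 1/cos φ.
Areal scale = k² = sec²φ = 1/cos²(67.9°) = 1/0.3762² = 7.065.

7.06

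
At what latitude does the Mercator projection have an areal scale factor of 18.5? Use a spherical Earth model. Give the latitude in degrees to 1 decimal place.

76.6°

Mercator areal scale is sec²φ.
sec²φ = 18.5  ⇒  cos²φ = 0.05405  ⇒  cos φ = 0.2325.
φ = arccos(0.2325) ≈ 76.6°.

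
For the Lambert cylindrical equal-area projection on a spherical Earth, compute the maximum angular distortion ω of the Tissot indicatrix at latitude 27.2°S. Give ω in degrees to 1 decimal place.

13.4°

The Lambert cylindrical equal-area projection is the cylindrical equal-area projection with its standard parallel at the equator (φ₀ = 0). A cylindrical equal-area projection with standard parallel φ₀ has meridian scale h = cos φ / cos φ₀ and parallel scale k = cos φ₀ / cos φ (so areas are preserved, h·k = 1).
At 27.2°: h = 0.8894, k = 1.124; principal scales a = 1.124, b = 0.8894.
sin(ω/2) = (a − b)/(a + b) = 0.2349/2.014 = 0.1167, so ω = 2 arcsin(0.1167) ≈ 13.4°.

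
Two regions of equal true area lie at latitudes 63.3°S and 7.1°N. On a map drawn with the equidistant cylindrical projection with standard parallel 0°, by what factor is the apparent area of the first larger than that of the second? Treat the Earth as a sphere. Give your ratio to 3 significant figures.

Plate carrée maps x = Rλ, y = Rφ. The meridian scale is h = 1 and the parallel scale is k = 1/cos φ = sec φ.
Areal scale at 63.3°: h·k = 1.000 × 2.226 = 2.226.
Areal scale at 7.1°: h·k = 1.000 × 1.008 = 1.008.
Ratio = 2.226/1.008 ≈ 2.21.

2.21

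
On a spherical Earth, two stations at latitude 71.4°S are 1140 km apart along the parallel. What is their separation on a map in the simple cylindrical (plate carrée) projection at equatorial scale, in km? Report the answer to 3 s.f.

Plate carrée maps x = Rλ, y = Rφ. The meridian scale is h = 1 and the parallel scale is k = 1/cos φ = sec φ.
Along the parallel, k = sec 71.4° = 1/0.3190 = 3.135.
Map distance = 1140 × 3.135 ≈ 3570 km.

3570 km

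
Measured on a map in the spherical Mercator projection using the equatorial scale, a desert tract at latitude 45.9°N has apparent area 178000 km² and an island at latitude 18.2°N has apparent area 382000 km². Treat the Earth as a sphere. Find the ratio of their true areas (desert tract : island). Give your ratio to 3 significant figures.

Since Mercator area scale is 1/cos²φ, the true area equals the apparent area multiplied by cos²φ.
True area of desert tract: 178000 × cos²(45.9°) = 178000 × 0.4843 = 86200 km².
True area of island: 382000 × cos²(18.2°) = 382000 × 0.9024 = 344700 km².
Ratio = 86200 / 344700 ≈ 0.250.

0.250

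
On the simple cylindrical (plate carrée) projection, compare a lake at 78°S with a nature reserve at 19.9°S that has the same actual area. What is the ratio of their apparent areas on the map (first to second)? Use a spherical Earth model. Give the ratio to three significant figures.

4.52

For the equirectangular projection with φ₀ = 0 (plate carrée), h = 1 along meridians and k = sec φ along parallels.
Areal scale at 78°: h·k = 1.000 × 4.810 = 4.810.
Areal scale at 19.9°: h·k = 1.000 × 1.064 = 1.064.
Ratio = 4.810/1.064 ≈ 4.52.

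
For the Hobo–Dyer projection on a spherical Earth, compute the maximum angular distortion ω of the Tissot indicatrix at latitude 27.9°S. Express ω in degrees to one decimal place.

The Hobo–Dyer projection is cylindrical equal-area with φ₀ = 37.5°. A cylindrical equal-area projection with standard parallel φ₀ has meridian scale h = cos φ / cos φ₀ and parallel scale k = cos φ₀ / cos φ (so areas are preserved, h·k = 1).
At 27.9°: h = 1.114, k = 0.8977; principal scales a = 1.114, b = 0.8977.
sin(ω/2) = (a − b)/(a + b) = 0.2163/2.012 = 0.1075, so ω = 2 arcsin(0.1075) ≈ 12.3°.

12.3°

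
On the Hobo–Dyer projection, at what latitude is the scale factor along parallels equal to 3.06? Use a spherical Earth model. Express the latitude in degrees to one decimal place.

75.0°

Hobo–Dyer is a cylindrical equal-area projection with standard parallels at ±37.5°. Cylindrical equal-area (φ₀ = 37.5°): h = cos φ / cos 37.5° along meridians, k = cos 37.5° / cos φ along parallels; h·k = 1.
k = cos φ₀ / cos φ = 3.06  ⇒  cos φ = cos 37.5° / 3.06 = 0.2593.
φ = arccos(0.2593) ≈ 75.0°.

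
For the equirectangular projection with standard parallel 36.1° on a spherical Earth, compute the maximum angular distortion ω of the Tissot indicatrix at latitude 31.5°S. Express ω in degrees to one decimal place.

3.1°

In the equirectangular projection with standard parallel φ₀ = 36.1° (x = Rλ cos φ₀, y = Rφ), meridians are true-scale (h = 1) and the parallel scale is k = cos φ₀ / cos φ.
At 31.5°: h = 1.000, k = 0.9476; principal scales a = 1.000, b = 0.9476.
sin(ω/2) = (a − b)/(a + b) = 0.05237/1.948 = 0.02689, so ω = 2 arcsin(0.02689) ≈ 3.1°.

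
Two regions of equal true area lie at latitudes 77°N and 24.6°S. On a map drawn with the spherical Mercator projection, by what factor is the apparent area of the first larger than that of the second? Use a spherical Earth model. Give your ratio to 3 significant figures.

16.3

Mercator is conformal with k = sec φ, so areal scale = k² = sec²φ.
At 77°: sec²(77°) = 1/0.2250² = 19.76.
At 24.6°: sec²(24.6°) = 1/0.9092² = 1.210.
Ratio = 19.76/1.210 = cos²(24.6°)/cos²(77°) ≈ 16.3.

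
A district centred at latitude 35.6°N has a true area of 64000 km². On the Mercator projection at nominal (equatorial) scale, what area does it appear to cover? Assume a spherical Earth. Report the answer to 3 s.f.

96800 km²

The Mercator projection is conformal; its linear scale factor is the same in every direction and equals sec φ = 1/cos φ.
Areal scale = k² = sec²φ = 1/cos²(35.6°) = 1/0.8131² = 1.513.
Apparent area = 64000 × 1.513 ≈ 96800 km².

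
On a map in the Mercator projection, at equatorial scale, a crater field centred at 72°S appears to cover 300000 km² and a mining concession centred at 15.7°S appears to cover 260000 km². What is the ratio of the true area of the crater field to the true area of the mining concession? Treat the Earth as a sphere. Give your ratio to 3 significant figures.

Since Mercator area scale is 1/cos²φ, the true area equals the apparent area multiplied by cos²φ.
True area of crater field: 300000 × cos²(72°) = 300000 × 0.09549 = 28650 km².
True area of mining concession: 260000 × cos²(15.7°) = 260000 × 0.9268 = 241000 km².
Ratio = 28650 / 241000 ≈ 0.119.

0.119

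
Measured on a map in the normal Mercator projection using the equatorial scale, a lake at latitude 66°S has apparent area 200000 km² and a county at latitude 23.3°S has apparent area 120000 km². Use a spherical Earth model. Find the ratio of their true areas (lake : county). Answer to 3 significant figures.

0.327

Since Mercator area scale is 1/cos²φ, the true area equals the apparent area multiplied by cos²φ.
True area of lake: 200000 × cos²(66°) = 200000 × 0.1654 = 33090 km².
True area of county: 120000 × cos²(23.3°) = 120000 × 0.8435 = 101200 km².
Ratio = 33090 / 101200 ≈ 0.327.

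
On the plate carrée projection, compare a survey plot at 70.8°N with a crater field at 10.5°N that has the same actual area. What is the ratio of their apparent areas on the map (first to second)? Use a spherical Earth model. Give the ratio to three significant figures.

Plate carrée maps x = Rλ, y = Rφ. The meridian scale is h = 1 and the parallel scale is k = 1/cos φ = sec φ.
Areal scale at 70.8°: h·k = 1.000 × 3.041 = 3.041.
Areal scale at 10.5°: h·k = 1.000 × 1.017 = 1.017.
Ratio = 3.041/1.017 ≈ 2.99.

2.99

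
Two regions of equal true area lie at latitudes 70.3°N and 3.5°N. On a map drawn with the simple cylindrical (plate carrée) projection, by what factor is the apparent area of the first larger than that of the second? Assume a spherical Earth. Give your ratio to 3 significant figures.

In the plate carrée (x = Rλ, y = Rφ), meridians are true-scale (h = 1) and parallels are stretched by k = sec φ.
Areal scale at 70.3°: h·k = 1.000 × 2.967 = 2.967.
Areal scale at 3.5°: h·k = 1.000 × 1.002 = 1.002.
Ratio = 2.967/1.002 ≈ 2.96.

2.96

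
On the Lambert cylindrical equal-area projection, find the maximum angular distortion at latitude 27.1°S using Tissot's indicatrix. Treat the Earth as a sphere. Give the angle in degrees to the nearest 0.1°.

13.3°

The Lambert cylindrical equal-area projection is the cylindrical equal-area projection with its standard parallel at the equator (φ₀ = 0). A cylindrical equal-area projection with standard parallel φ₀ has meridian scale h = cos φ / cos φ₀ and parallel scale k = cos φ₀ / cos φ (so areas are preserved, h·k = 1).
At 27.1°: h = 0.8902, k = 1.123; principal scales a = 1.123, b = 0.8902.
sin(ω/2) = (a − b)/(a + b) = 0.2331/2.014 = 0.1158, so ω = 2 arcsin(0.1158) ≈ 13.3°.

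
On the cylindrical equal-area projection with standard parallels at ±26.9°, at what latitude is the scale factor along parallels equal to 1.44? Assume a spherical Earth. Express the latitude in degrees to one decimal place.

51.7°

A cylindrical equal-area projection with standard parallel φ₀ has meridian scale h = cos φ / cos φ₀ and parallel scale k = cos φ₀ / cos φ (so areas are preserved, h·k = 1).
k = cos φ₀ / cos φ = 1.44  ⇒  cos φ = cos 26.9° / 1.44 = 0.6193.
φ = arccos(0.6193) ≈ 51.7°.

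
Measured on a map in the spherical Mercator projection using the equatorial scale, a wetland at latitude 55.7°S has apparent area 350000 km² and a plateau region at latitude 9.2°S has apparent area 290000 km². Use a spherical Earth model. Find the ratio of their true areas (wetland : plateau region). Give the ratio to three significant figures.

Since Mercator area scale is 1/cos²φ, the true area equals the apparent area multiplied by cos²φ.
True area of wetland: 350000 × cos²(55.7°) = 350000 × 0.3176 = 111100 km².
True area of plateau region: 290000 × cos²(9.2°) = 290000 × 0.9744 = 282600 km².
Ratio = 111100 / 282600 ≈ 0.393.

0.393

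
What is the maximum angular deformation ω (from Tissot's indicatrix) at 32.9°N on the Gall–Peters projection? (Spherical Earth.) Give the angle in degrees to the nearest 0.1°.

The Gall–Peters projection is cylindrical equal-area with φ₀ = 45°. For cylindrical equal-area with standard parallel φ₀, h = cos φ / cos φ₀ and k = cos φ₀ / cos φ, so h·k = 1.
At 32.9°: h = 1.187, k = 0.8422; principal scales a = 1.187, b = 0.8422.
sin(ω/2) = (a − b)/(a + b) = 0.3452/2.030 = 0.1701, so ω = 2 arcsin(0.1701) ≈ 19.6°.

19.6°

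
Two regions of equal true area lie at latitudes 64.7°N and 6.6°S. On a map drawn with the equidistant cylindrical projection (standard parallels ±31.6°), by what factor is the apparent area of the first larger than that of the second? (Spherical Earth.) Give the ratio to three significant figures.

The equidistant cylindrical projection with φ₀ = 31.6° has h = 1 (meridians true) and k = cos φ₀ / cos φ along parallels.
Areal scale at 64.7°: h·k = 1.000 × 1.993 = 1.993.
Areal scale at 6.6°: h·k = 1.000 × 0.8574 = 0.8574.
Ratio = 1.993/0.8574 ≈ 2.32.

2.32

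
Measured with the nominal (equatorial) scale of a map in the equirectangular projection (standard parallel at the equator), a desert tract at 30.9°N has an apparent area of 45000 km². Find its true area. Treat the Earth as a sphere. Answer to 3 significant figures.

Plate carrée maps x = Rλ, y = Rφ. The meridian scale is h = 1 and the parallel scale is k = 1/cos φ = sec φ.
Areal scale = h·k = 1 × sec φ; at 30.9°, h = 1.000, k = 1.165, so h·k = 1.165.
True area = apparent / (areal scale) = 45000 / 1.165 ≈ 38600 km².

38600 km²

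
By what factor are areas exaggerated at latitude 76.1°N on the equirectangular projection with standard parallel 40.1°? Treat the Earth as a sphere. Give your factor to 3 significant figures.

3.18

In the equirectangular projection with standard parallel φ₀ = 40.1° (x = Rλ cos φ₀, y = Rφ), meridians are true-scale (h = 1) and the parallel scale is k = cos φ₀ / cos φ.
Areal scale = h·k = 1 × cos φ₀ / cos φ; at 76.1°, h = 1.000, k = 3.184, so h·k = 3.184.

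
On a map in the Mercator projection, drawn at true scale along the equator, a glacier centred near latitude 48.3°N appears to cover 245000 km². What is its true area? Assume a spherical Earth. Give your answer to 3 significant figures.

The Mercator projection is conformal; its linear scale factor is the same in every direction and equals sec φ = 1/cos φ.
Areal scale = k² = sec²φ = 1/cos²(48.3°) = 1/0.6652² = 2.260.
True area = apparent / (areal scale) = 245000 / 2.260 ≈ 108000 km².

108000 km²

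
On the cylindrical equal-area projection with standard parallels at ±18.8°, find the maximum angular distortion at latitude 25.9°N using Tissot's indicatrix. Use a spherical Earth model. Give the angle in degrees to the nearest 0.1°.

5.8°

A cylindrical equal-area projection with standard parallel φ₀ has meridian scale h = cos φ / cos φ₀ and parallel scale k = cos φ₀ / cos φ (so areas are preserved, h·k = 1).
At 25.9°: h = 0.9503, k = 1.052; principal scales a = 1.052, b = 0.9503.
sin(ω/2) = (a − b)/(a + b) = 0.1021/2.003 = 0.05098, so ω = 2 arcsin(0.05098) ≈ 5.8°.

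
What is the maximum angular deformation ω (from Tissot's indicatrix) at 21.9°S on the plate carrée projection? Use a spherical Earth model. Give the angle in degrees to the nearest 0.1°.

4.3°

Plate carrée maps x = Rλ, y = Rφ. The meridian scale is h = 1 and the parallel scale is k = 1/cos φ = sec φ.
At 21.9°: h = 1.000, k = 1.078; principal scales a = 1.078, b = 1.000.
sin(ω/2) = (a − b)/(a + b) = 0.07778/2.078 = 0.03743, so ω = 2 arcsin(0.03743) ≈ 4.3°.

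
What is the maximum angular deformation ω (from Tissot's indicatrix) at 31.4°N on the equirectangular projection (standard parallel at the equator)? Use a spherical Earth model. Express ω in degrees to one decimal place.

9.1°

In the plate carrée (x = Rλ, y = Rφ), meridians are true-scale (h = 1) and parallels are stretched by k = sec φ.
At 31.4°: h = 1.000, k = 1.172; principal scales a = 1.172, b = 1.000.
sin(ω/2) = (a − b)/(a + b) = 0.1716/2.172 = 0.07901, so ω = 2 arcsin(0.07901) ≈ 9.1°.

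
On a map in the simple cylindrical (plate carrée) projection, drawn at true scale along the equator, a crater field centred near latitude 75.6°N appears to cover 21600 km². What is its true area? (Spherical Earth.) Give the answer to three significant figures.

5370 km²

For the equirectangular projection with φ₀ = 0 (plate carrée), h = 1 along meridians and k = sec φ along parallels.
Areal scale = h·k = 1 × sec φ; at 75.6°, h = 1.000, k = 4.021, so h·k = 4.021.
True area = apparent / (areal scale) = 21600 / 4.021 ≈ 5370 km².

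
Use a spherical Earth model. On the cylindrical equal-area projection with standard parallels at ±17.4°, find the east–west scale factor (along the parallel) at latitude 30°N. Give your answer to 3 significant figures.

1.10

A cylindrical equal-area projection with standard parallel φ₀ has meridian scale h = cos φ / cos φ₀ and parallel scale k = cos φ₀ / cos φ (so areas are preserved, h·k = 1).
k = cos 17.4° / cos 30° = 0.9542/0.8660 = 1.102.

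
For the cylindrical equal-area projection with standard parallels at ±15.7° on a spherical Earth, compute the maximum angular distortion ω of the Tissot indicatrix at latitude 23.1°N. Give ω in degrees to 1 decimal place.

5.2°

A cylindrical equal-area projection with standard parallel φ₀ has meridian scale h = cos φ / cos φ₀ and parallel scale k = cos φ₀ / cos φ (so areas are preserved, h·k = 1).
At 23.1°: h = 0.9555, k = 1.047; principal scales a = 1.047, b = 0.9555.
sin(ω/2) = (a − b)/(a + b) = 0.09114/2.002 = 0.04552, so ω = 2 arcsin(0.04552) ≈ 5.2°.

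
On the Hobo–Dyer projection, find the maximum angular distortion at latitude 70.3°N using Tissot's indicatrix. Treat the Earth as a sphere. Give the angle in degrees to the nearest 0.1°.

87.9°

The Hobo–Dyer projection is cylindrical equal-area with φ₀ = 37.5°. A cylindrical equal-area projection with standard parallel φ₀ has meridian scale h = cos φ / cos φ₀ and parallel scale k = cos φ₀ / cos φ (so areas are preserved, h·k = 1).
At 70.3°: h = 0.4249, k = 2.353; principal scales a = 2.353, b = 0.4249.
sin(ω/2) = (a − b)/(a + b) = 1.929/2.778 = 0.6941, so ω = 2 arcsin(0.6941) ≈ 87.9°.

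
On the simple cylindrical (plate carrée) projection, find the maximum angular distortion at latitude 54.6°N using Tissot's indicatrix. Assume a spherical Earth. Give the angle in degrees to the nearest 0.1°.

In the plate carrée (x = Rλ, y = Rφ), meridians are true-scale (h = 1) and parallels are stretched by k = sec φ.
At 54.6°: h = 1.000, k = 1.726; principal scales a = 1.726, b = 1.000.
sin(ω/2) = (a − b)/(a + b) = 0.7263/2.726 = 0.2664, so ω = 2 arcsin(0.2664) ≈ 30.9°.

30.9°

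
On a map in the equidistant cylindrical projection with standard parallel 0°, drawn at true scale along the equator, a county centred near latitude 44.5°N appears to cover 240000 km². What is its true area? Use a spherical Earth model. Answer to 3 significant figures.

In the plate carrée (x = Rλ, y = Rφ), meridians are true-scale (h = 1) and parallels are stretched by k = sec φ.
Areal scale = h·k = 1 × sec φ; at 44.5°, h = 1.000, k = 1.402, so h·k = 1.402.
True area = apparent / (areal scale) = 240000 / 1.402 ≈ 171000 km².

171000 km²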